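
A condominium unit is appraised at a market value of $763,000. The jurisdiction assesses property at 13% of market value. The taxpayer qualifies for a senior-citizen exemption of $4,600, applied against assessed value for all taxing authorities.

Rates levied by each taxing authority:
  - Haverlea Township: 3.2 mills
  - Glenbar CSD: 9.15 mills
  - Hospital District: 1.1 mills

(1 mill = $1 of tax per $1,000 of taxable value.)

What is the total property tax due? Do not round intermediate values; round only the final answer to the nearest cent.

Assessed value = $763,000 × 0.13 = $99,190
Taxable value = $99,190 − $4,600 = $94,590
Haverlea Township: $94,590 × 0.0032 = $302.688
Glenbar CSD: $94,590 × 0.00915 = $865.4985
Hospital District: $94,590 × 0.0011 = $104.049
Total = $302.688 + $865.4985 + $104.049 = $1,272.2355

$1,272.24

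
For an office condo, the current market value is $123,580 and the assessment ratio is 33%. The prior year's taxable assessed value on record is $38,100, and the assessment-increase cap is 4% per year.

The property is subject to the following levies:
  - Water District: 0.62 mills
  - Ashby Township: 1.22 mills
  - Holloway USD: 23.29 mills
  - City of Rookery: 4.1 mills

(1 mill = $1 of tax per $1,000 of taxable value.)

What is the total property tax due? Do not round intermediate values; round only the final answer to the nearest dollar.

$1,158

Uncapped assessed value = $123,580 × 0.33 = $40,781.4
Cap limit = $38,100 × 1.04 = $39,624
Taxable assessed value = min($40,781.4, $39,624) = $39,624 (cap binds)
Water District: $39,624 × 0.00062 = $24.56688
Ashby Township: $39,624 × 0.00122 = $48.34128
Holloway USD: $39,624 × 0.02329 = $922.84296
City of Rookery: $39,624 × 0.0041 = $162.4584
Total = $1,158.20952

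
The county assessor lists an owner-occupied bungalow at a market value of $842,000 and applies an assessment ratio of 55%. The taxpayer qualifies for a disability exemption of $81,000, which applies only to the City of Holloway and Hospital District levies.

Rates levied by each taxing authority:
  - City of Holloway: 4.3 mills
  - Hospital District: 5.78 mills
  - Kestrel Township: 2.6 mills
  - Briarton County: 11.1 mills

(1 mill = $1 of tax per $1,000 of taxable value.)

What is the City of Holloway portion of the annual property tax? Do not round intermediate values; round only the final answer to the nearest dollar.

Assessed value = $842,000 × 0.55 = $463,100
City of Holloway taxable value = $463,100 − $81,000 = $382,100
City of Holloway levy = $382,100 × 0.0043 = $1,643.03

$1,643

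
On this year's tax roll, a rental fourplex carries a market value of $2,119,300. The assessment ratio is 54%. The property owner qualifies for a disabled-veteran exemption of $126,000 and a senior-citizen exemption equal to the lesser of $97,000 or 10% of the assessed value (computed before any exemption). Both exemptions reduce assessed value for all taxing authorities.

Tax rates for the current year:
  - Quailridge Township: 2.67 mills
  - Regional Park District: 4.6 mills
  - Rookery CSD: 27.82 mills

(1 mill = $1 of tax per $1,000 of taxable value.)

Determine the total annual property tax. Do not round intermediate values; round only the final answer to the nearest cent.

Assessed value = $2,119,300 × 0.54 = $1,144,422
Senior-citizen exemption = min($97,000, 10% × $1,144,422) = min($97,000, $114,442.2) = $97,000 (dollar cap binds)
Taxable value = $1,144,422 − $126,000 − $97,000 = $921,422
Quailridge Township: $921,422 × 0.00267 = $2,460.19674
Regional Park District: $921,422 × 0.0046 = $4,238.5412
Rookery CSD: $921,422 × 0.02782 = $25,633.96004
Total = $32,332.69798

$32,332.70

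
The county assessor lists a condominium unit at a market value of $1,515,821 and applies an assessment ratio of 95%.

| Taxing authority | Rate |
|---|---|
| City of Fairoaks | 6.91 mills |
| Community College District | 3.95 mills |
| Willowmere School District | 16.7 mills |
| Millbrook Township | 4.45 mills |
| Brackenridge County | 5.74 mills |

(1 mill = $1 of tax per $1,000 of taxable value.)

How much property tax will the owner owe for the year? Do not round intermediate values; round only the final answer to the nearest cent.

Assessed value = $1,515,821 × 0.95 = $1,440,029.95
City of Fairoaks: $1,440,029.95 × 0.00691 = $9,950.6069545
Community College District: $1,440,029.95 × 0.00395 = $5,688.1183025
Willowmere School District: $1,440,029.95 × 0.0167 = $24,048.500165
Millbrook Township: $1,440,029.95 × 0.00445 = $6,408.1332775
Brackenridge County: $1,440,029.95 × 0.00574 = $8,265.771913
Total = $9,950.6069545 + $5,688.1183025 + $24,048.500165 + $6,408.1332775 + $8,265.771913 = $54,361.1306125

$54,361.13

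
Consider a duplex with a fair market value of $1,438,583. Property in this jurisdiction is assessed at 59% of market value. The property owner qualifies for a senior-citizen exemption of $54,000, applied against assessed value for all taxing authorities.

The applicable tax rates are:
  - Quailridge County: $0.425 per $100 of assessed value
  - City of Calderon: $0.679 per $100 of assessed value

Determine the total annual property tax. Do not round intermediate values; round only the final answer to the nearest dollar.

$8,774

Assessed value = $1,438,583 × 0.59 = $848,763.97
Taxable value = $848,763.97 − $54,000 = $794,763.97
Quailridge County: $794,763.97 × 0.00425 = $3,377.7468725
City of Calderon: $794,763.97 × 0.00679 = $5,396.4473563
Total = $3,377.7468725 + $5,396.4473563 = $8,774.1942288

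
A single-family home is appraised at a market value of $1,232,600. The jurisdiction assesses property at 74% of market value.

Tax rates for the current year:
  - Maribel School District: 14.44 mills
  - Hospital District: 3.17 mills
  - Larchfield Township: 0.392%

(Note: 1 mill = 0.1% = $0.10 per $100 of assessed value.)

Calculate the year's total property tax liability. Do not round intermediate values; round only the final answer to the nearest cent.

Assessed value = $1,232,600 × 0.74 = $912,124
Maribel School District: $912,124 × 0.01444 = $13,171.07056
Hospital District: $912,124 × 0.00317 = $2,891.43308
Larchfield Township: $912,124 × 0.00392 = $3,575.52608
Total = $19,638.02972

$19,638.03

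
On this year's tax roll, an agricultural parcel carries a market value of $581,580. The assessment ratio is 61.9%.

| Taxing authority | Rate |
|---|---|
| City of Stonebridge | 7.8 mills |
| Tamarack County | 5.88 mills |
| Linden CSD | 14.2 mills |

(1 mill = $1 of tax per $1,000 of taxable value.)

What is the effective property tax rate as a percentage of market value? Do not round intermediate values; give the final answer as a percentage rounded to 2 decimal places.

1.73%

Assessed value = $581,580 × 0.619 = $359,998.02
City of Stonebridge: $359,998.02 × 0.0078 = $2,807.984556
Tamarack County: $359,998.02 × 0.00588 = $2,116.7883576
Linden CSD: $359,998.02 × 0.0142 = $5,111.971884
Total tax = $10,036.7447976
Effective rate = $10,036.7447976 ÷ $581,580 = 1.73% of market value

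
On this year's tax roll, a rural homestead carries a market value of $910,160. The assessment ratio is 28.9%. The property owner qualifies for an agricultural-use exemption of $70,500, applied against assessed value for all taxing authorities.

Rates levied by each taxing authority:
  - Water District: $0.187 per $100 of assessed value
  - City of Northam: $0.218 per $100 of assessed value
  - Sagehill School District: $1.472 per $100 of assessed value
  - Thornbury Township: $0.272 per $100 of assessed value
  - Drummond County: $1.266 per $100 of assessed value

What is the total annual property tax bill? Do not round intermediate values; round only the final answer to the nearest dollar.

$6,575

Assessed value = $910,160 × 0.289 = $263,036.24
Taxable value = $263,036.24 − $70,500 = $192,536.24
Water District: $192,536.24 × 0.00187 = $360.0427688
City of Northam: $192,536.24 × 0.00218 = $419.7290032
Sagehill School District: $192,536.24 × 0.01472 = $2,834.1334528
Thornbury Township: $192,536.24 × 0.00272 = $523.6985728
Drummond County: $192,536.24 × 0.01266 = $2,437.5087984
Total = $360.0427688 + $419.7290032 + $2,834.1334528 + $523.6985728 + $2,437.5087984 = $6,575.112596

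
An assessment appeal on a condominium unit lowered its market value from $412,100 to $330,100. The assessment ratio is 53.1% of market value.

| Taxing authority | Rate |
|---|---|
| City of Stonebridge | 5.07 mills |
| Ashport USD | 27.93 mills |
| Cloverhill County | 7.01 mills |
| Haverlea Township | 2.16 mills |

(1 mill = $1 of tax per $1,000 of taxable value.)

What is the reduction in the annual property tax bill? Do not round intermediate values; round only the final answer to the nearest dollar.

Old assessed value = $412,100 × 0.531 = $218,825.1
New assessed value = $330,100 × 0.531 = $175,283.1
Combined rate = 0.00507 + 0.02793 + 0.00701 + 0.00216 = 0.04217
Old tax = $218,825.1 × 0.04217 = $9,227.854467
New tax = $175,283.1 × 0.04217 = $7,391.688327
Reduction = $9,227.854467 − $7,391.688327 = $1,836.16614

$1,836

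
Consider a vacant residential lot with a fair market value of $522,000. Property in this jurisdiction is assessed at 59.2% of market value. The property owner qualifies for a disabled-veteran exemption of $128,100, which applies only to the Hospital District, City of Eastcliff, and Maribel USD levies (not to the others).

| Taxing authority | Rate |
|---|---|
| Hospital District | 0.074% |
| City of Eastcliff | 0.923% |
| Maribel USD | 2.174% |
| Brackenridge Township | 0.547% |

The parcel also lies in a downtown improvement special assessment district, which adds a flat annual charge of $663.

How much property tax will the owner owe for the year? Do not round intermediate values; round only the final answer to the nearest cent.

Assessed value = $522,000 × 0.592 = $309,024
Hospital District: ($309,024 − $128,100) × 0.00074 = $180,924 × 0.00074 = $133.88376
City of Eastcliff: ($309,024 − $128,100) × 0.00923 = $180,924 × 0.00923 = $1,669.92852
Maribel USD: ($309,024 − $128,100) × 0.02174 = $180,924 × 0.02174 = $3,933.28776
Brackenridge Township: $309,024 × 0.00547 = $1,690.36128
Levies subtotal = $7,427.46132
Total = $7,427.46132 + $663 = $8,090.46132

$8,090.46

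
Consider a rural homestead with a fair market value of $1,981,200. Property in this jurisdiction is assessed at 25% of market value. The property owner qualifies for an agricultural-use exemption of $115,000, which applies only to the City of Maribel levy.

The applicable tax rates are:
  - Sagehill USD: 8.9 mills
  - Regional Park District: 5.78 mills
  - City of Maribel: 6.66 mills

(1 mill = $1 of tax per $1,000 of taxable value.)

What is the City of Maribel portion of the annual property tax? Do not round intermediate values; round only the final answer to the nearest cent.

Assessed value = $1,981,200 × 0.25 = $495,300
City of Maribel taxable value = $495,300 − $115,000 = $380,300
City of Maribel levy = $380,300 × 0.00666 = $2,532.798

$2,532.80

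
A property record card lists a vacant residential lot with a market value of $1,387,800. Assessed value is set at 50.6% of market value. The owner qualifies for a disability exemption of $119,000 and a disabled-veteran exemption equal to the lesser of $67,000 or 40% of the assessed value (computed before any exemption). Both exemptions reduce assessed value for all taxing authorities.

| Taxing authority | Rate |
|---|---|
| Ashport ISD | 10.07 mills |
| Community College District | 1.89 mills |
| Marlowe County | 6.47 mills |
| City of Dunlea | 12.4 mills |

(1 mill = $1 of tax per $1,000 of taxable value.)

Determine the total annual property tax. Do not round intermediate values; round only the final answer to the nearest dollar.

Assessed value = $1,387,800 × 0.506 = $702,226.8
Disabled-veteran exemption = min($67,000, 40% × $702,226.8) = min($67,000, $280,890.72) = $67,000 (dollar cap binds)
Taxable value = $702,226.8 − $119,000 − $67,000 = $516,226.8
Ashport ISD: $516,226.8 × 0.01007 = $5,198.403876
Community College District: $516,226.8 × 0.00189 = $975.668652
Marlowe County: $516,226.8 × 0.00647 = $3,339.987396
City of Dunlea: $516,226.8 × 0.0124 = $6,401.21232
Total = $15,915.272244

$15,915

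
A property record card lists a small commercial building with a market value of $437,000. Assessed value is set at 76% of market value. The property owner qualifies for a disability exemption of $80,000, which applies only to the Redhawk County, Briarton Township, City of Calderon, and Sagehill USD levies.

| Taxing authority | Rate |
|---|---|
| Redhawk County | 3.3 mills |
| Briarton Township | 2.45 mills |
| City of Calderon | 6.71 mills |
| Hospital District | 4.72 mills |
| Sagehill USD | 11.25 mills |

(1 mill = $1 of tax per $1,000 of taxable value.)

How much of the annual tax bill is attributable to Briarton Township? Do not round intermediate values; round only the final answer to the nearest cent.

$617.69

Assessed value = $437,000 × 0.76 = $332,120
Briarton Township taxable value = $332,120 − $80,000 = $252,120
Briarton Township levy = $252,120 × 0.00245 = $617.694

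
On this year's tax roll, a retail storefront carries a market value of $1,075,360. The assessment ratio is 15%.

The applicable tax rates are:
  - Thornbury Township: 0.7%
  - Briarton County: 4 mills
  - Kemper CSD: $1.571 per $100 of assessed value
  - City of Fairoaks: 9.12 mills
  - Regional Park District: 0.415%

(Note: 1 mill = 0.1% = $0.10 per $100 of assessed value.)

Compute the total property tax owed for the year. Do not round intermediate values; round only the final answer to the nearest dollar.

$6,449

Assessed value = $1,075,360 × 0.15 = $161,304
Thornbury Township: $161,304 × 0.007 = $1,129.128
Briarton County: $161,304 × 0.004 = $645.216
Kemper CSD: $161,304 × 0.01571 = $2,534.08584
City of Fairoaks: $161,304 × 0.00912 = $1,471.09248
Regional Park District: $161,304 × 0.00415 = $669.4116
Total = $6,448.93392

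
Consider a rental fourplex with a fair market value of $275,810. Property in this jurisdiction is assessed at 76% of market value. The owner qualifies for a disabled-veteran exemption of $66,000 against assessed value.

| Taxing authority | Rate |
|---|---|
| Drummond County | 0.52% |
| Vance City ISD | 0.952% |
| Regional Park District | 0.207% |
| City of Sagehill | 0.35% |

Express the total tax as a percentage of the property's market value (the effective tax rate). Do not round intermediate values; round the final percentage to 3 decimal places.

Assessed value = $275,810 × 0.76 = $209,615.6
Taxable value = $209,615.6 − $66,000 = $143,615.6
Drummond County: $143,615.6 × 0.0052 = $746.80112
Vance City ISD: $143,615.6 × 0.00952 = $1,367.220512
Regional Park District: $143,615.6 × 0.00207 = $297.284292
City of Sagehill: $143,615.6 × 0.0035 = $502.6546
Total tax = $2,913.960524
Effective rate = $2,913.960524 ÷ $275,810 = 1.057% of market value

1.057%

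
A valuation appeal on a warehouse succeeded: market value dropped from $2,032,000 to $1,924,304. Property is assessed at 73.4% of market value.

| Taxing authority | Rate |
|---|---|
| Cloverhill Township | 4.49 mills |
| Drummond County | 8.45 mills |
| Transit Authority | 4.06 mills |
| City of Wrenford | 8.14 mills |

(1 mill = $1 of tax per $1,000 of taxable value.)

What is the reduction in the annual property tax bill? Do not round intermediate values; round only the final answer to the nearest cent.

$1,987.29

Old assessed value = $2,032,000 × 0.734 = $1,491,488
New assessed value = $1,924,304 × 0.734 = $1,412,439.136
Combined rate = 0.00449 + 0.00845 + 0.00406 + 0.00814 = 0.02514
Old tax = $1,491,488 × 0.02514 = $37,496.00832
New tax = $1,412,439.136 × 0.02514 = $35,508.71987904
Reduction = $37,496.00832 − $35,508.71987904 = $1,987.28844096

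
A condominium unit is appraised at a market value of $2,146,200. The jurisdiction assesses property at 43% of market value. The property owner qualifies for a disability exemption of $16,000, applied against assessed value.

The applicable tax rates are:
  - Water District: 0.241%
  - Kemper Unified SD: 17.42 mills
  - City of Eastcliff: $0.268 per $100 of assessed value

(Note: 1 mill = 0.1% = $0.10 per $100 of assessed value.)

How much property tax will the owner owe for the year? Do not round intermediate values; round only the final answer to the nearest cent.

Assessed value = $2,146,200 × 0.43 = $922,866
Taxable value = $922,866 − $16,000 = $906,866
Water District: $906,866 × 0.00241 = $2,185.54706
Kemper Unified SD: $906,866 × 0.01742 = $15,797.60572
City of Eastcliff: $906,866 × 0.00268 = $2,430.40088
Total = $20,413.55366

$20,413.55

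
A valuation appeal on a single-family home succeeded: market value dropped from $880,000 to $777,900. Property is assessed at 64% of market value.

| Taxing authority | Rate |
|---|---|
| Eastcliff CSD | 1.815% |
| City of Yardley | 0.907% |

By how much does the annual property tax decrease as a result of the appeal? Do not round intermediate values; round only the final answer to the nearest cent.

$1,778.66

Old assessed value = $880,000 × 0.64 = $563,200
New assessed value = $777,900 × 0.64 = $497,856
Combined rate = 0.01815 + 0.00907 = 0.02722
Old tax = $563,200 × 0.02722 = $15,330.304
New tax = $497,856 × 0.02722 = $13,551.64032
Reduction = $15,330.304 − $13,551.64032 = $1,778.66368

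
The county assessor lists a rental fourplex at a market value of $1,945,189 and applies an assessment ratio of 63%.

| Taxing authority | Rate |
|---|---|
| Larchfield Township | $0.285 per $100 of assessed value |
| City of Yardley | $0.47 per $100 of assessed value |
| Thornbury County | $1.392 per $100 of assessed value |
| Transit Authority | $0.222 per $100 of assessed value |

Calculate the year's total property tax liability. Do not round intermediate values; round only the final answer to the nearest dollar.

Assessed value = $1,945,189 × 0.63 = $1,225,469.07
Larchfield Township: $1,225,469.07 × 0.00285 = $3,492.5868495
City of Yardley: $1,225,469.07 × 0.0047 = $5,759.704629
Thornbury County: $1,225,469.07 × 0.01392 = $17,058.5294544
Transit Authority: $1,225,469.07 × 0.00222 = $2,720.5413354
Total = $3,492.5868495 + $5,759.704629 + $17,058.5294544 + $2,720.5413354 = $29,031.3622683

$29,031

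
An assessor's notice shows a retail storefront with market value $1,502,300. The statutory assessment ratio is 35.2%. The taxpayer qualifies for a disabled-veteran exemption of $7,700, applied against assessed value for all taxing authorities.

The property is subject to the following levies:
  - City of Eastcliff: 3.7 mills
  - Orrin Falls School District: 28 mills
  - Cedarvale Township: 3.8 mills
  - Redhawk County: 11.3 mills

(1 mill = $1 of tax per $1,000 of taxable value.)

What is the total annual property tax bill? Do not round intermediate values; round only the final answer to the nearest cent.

Assessed value = $1,502,300 × 0.352 = $528,809.6
Taxable value = $528,809.6 − $7,700 = $521,109.6
City of Eastcliff: $521,109.6 × 0.0037 = $1,928.10552
Orrin Falls School District: $521,109.6 × 0.028 = $14,591.0688
Cedarvale Township: $521,109.6 × 0.0038 = $1,980.21648
Redhawk County: $521,109.6 × 0.0113 = $5,888.53848
Total = $1,928.10552 + $14,591.0688 + $1,980.21648 + $5,888.53848 = $24,387.92928

$24,387.93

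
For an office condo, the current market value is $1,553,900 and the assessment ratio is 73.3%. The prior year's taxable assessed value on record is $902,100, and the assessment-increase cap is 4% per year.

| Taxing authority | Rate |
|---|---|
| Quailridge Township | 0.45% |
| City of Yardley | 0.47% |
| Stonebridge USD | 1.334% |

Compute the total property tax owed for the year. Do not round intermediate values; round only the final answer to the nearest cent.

$21,146.67

Uncapped assessed value = $1,553,900 × 0.733 = $1,139,008.7
Cap limit = $902,100 × 1.04 = $938,184
Taxable assessed value = min($1,139,008.7, $938,184) = $938,184 (cap binds)
Quailridge Township: $938,184 × 0.0045 = $4,221.828
City of Yardley: $938,184 × 0.0047 = $4,409.4648
Stonebridge USD: $938,184 × 0.01334 = $12,515.37456
Total = $21,146.66736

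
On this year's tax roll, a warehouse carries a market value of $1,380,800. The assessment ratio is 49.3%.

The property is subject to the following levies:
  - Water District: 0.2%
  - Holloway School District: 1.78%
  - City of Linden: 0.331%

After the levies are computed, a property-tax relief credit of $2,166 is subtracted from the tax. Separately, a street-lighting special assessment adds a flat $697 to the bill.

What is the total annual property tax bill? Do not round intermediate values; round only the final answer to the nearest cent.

Assessed value = $1,380,800 × 0.493 = $680,734.4
Water District: $680,734.4 × 0.002 = $1,361.4688
Holloway School District: $680,734.4 × 0.0178 = $12,117.07232
City of Linden: $680,734.4 × 0.00331 = $2,253.230864
Levies subtotal = $15,731.771984
After credit = $15,731.771984 − $2,166 = $13,565.771984
Total = $13,565.771984 + $697 = $14,262.771984

$14,262.77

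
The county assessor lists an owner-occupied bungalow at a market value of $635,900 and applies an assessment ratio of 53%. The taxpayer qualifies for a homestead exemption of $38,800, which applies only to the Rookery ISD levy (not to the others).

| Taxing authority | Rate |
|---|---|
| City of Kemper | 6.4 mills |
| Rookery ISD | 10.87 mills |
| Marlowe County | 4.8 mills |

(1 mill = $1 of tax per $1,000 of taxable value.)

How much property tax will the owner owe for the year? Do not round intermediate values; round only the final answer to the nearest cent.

$7,016.43

Assessed value = $635,900 × 0.53 = $337,027
City of Kemper: $337,027 × 0.0064 = $2,156.9728
Rookery ISD: ($337,027 − $38,800) × 0.01087 = $298,227 × 0.01087 = $3,241.72749
Marlowe County: $337,027 × 0.0048 = $1,617.7296
Total = $7,016.42989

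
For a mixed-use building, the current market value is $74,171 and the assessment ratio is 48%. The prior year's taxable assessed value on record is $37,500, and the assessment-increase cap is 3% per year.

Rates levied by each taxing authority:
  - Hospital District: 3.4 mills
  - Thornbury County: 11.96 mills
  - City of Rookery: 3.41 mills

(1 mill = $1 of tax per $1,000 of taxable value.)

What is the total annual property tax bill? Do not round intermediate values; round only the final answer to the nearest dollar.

$668

Uncapped assessed value = $74,171 × 0.48 = $35,602.08
Cap limit = $37,500 × 1.03 = $38,625
Taxable assessed value = min($35,602.08, $38,625) = $35,602.08 (cap does not bind)
Hospital District: $35,602.08 × 0.0034 = $121.047072
Thornbury County: $35,602.08 × 0.01196 = $425.8008768
City of Rookery: $35,602.08 × 0.00341 = $121.4030928
Total = $668.2510416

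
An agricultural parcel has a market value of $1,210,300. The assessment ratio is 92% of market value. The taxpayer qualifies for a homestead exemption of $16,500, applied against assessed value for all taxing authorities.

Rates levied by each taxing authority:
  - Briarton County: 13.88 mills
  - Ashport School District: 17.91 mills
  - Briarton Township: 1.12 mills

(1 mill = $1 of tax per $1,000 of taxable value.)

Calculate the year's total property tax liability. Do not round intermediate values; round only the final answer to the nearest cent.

Assessed value = $1,210,300 × 0.92 = $1,113,476
Taxable value = $1,113,476 − $16,500 = $1,096,976
Briarton County: $1,096,976 × 0.01388 = $15,226.02688
Ashport School District: $1,096,976 × 0.01791 = $19,646.84016
Briarton Township: $1,096,976 × 0.00112 = $1,228.61312
Total = $15,226.02688 + $19,646.84016 + $1,228.61312 = $36,101.48016

$36,101.48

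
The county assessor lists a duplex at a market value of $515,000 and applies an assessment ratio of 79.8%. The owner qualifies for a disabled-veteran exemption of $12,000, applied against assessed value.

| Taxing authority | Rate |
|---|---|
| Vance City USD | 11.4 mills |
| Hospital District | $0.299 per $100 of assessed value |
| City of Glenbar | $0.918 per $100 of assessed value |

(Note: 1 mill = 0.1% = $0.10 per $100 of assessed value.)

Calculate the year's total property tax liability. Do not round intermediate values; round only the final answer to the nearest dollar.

Assessed value = $515,000 × 0.798 = $410,970
Taxable value = $410,970 − $12,000 = $398,970
Vance City USD: $398,970 × 0.0114 = $4,548.258
Hospital District: $398,970 × 0.00299 = $1,192.9203
City of Glenbar: $398,970 × 0.00918 = $3,662.5446
Total = $9,403.7229

$9,404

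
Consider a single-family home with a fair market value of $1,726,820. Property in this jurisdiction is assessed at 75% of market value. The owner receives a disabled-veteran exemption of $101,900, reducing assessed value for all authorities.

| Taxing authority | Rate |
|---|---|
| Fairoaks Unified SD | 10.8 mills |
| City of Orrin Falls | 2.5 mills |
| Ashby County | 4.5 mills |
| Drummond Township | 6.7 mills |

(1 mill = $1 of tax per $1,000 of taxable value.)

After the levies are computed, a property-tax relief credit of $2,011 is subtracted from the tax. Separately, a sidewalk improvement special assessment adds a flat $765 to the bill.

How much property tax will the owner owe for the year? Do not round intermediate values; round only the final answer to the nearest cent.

Assessed value = $1,726,820 × 0.75 = $1,295,115
Taxable value = $1,295,115 − $101,900 = $1,193,215
Fairoaks Unified SD: $1,193,215 × 0.0108 = $12,886.722
City of Orrin Falls: $1,193,215 × 0.0025 = $2,983.0375
Ashby County: $1,193,215 × 0.0045 = $5,369.4675
Drummond Township: $1,193,215 × 0.0067 = $7,994.5405
Levies subtotal = $29,233.7675
After credit = $29,233.7675 − $2,011 = $27,222.7675
Total = $27,222.7675 + $765 = $27,987.7675

$27,987.77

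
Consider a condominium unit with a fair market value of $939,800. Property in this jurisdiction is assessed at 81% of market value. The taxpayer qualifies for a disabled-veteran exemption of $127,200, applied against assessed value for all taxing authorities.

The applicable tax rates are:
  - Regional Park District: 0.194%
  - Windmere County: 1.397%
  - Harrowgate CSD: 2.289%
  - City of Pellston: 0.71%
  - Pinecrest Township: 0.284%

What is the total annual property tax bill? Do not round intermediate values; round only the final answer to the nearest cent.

Assessed value = $939,800 × 0.81 = $761,238
Taxable value = $761,238 − $127,200 = $634,038
Regional Park District: $634,038 × 0.00194 = $1,230.03372
Windmere County: $634,038 × 0.01397 = $8,857.51086
Harrowgate CSD: $634,038 × 0.02289 = $14,513.12982
City of Pellston: $634,038 × 0.0071 = $4,501.6698
Pinecrest Township: $634,038 × 0.00284 = $1,800.66792
Total = $1,230.03372 + $8,857.51086 + $14,513.12982 + $4,501.6698 + $1,800.66792 = $30,903.01212

$30,903.01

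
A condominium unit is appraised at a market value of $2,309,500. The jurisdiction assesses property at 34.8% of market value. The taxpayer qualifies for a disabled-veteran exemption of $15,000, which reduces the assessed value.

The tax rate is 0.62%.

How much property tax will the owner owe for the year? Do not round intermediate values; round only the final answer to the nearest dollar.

Assessed value = $2,309,500 × 0.348 = $803,706
Taxable value = $803,706 − $15,000 = $788,706
Tax = $788,706 × 0.0062 = $4,889.9772

$4,890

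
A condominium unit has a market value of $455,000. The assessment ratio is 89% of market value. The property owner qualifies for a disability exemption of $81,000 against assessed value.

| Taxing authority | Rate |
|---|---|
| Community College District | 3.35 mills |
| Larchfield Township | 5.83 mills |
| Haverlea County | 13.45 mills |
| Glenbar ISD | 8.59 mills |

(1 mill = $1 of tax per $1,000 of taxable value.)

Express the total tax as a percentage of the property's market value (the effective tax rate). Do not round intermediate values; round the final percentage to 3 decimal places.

2.223%

Assessed value = $455,000 × 0.89 = $404,950
Taxable value = $404,950 − $81,000 = $323,950
Community College District: $323,950 × 0.00335 = $1,085.2325
Larchfield Township: $323,950 × 0.00583 = $1,888.6285
Haverlea County: $323,950 × 0.01345 = $4,357.1275
Glenbar ISD: $323,950 × 0.00859 = $2,782.7305
Total tax = $10,113.719
Effective rate = $10,113.719 ÷ $455,000 = 2.223% of market value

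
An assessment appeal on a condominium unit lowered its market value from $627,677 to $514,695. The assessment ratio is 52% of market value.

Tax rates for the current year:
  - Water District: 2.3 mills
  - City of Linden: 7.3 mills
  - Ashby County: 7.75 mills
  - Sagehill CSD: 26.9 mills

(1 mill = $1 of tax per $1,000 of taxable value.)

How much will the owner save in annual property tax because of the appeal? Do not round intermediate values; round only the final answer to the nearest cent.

Old assessed value = $627,677 × 0.52 = $326,392.04
New assessed value = $514,695 × 0.52 = $267,641.4
Combined rate = 0.0023 + 0.0073 + 0.00775 + 0.0269 = 0.04425
Old tax = $326,392.04 × 0.04425 = $14,442.84777
New tax = $267,641.4 × 0.04425 = $11,843.13195
Reduction = $14,442.84777 − $11,843.13195 = $2,599.71582

$2,599.72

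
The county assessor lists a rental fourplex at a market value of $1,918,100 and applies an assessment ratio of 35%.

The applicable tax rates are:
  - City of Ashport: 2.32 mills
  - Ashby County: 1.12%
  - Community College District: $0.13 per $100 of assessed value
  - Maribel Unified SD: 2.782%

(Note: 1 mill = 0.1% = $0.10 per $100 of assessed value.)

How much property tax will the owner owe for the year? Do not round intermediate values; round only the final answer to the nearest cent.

Assessed value = $1,918,100 × 0.35 = $671,335
City of Ashport: $671,335 × 0.00232 = $1,557.4972
Ashby County: $671,335 × 0.0112 = $7,518.952
Community College District: $671,335 × 0.0013 = $872.7355
Maribel Unified SD: $671,335 × 0.02782 = $18,676.5397
Total = $28,625.7244

$28,625.72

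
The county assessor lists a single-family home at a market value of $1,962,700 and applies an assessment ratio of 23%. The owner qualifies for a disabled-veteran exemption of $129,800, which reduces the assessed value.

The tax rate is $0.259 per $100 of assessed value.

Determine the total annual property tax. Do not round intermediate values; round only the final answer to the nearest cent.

$833.00

Assessed value = $1,962,700 × 0.23 = $451,421
Taxable value = $451,421 − $129,800 = $321,621
Tax = $321,621 × 0.00259 = $832.99839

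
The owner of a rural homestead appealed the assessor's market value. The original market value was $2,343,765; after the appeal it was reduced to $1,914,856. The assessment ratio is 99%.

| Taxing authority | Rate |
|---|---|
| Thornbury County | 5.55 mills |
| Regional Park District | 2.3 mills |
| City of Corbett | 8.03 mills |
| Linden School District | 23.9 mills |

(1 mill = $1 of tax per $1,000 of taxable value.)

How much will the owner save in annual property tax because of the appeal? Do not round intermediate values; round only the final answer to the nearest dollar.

Old assessed value = $2,343,765 × 0.99 = $2,320,327.35
New assessed value = $1,914,856 × 0.99 = $1,895,707.44
Combined rate = 0.00555 + 0.0023 + 0.00803 + 0.0239 = 0.03978
Old tax = $2,320,327.35 × 0.03978 = $92,302.621983
New tax = $1,895,707.44 × 0.03978 = $75,411.2419632
Reduction = $92,302.621983 − $75,411.2419632 = $16,891.3800198

$16,891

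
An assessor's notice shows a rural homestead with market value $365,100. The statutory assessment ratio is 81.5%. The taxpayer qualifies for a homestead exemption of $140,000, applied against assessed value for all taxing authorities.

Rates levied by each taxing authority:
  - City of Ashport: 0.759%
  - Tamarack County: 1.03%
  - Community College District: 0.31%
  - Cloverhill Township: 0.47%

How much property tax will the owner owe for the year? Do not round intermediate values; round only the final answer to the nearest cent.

$4,047.63

Assessed value = $365,100 × 0.815 = $297,556.5
Taxable value = $297,556.5 − $140,000 = $157,556.5
City of Ashport: $157,556.5 × 0.00759 = $1,195.853835
Tamarack County: $157,556.5 × 0.0103 = $1,622.83195
Community College District: $157,556.5 × 0.0031 = $488.42515
Cloverhill Township: $157,556.5 × 0.0047 = $740.51555
Total = $1,195.853835 + $1,622.83195 + $488.42515 + $740.51555 = $4,047.626485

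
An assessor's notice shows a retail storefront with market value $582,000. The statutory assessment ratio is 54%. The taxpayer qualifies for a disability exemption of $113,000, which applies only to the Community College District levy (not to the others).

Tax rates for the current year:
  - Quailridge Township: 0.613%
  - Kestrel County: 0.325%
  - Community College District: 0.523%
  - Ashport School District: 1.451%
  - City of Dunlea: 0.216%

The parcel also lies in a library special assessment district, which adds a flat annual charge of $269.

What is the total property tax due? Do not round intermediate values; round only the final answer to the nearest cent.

Assessed value = $582,000 × 0.54 = $314,280
Quailridge Township: $314,280 × 0.00613 = $1,926.5364
Kestrel County: $314,280 × 0.00325 = $1,021.41
Community College District: ($314,280 − $113,000) × 0.00523 = $201,280 × 0.00523 = $1,052.6944
Ashport School District: $314,280 × 0.01451 = $4,560.2028
City of Dunlea: $314,280 × 0.00216 = $678.8448
Levies subtotal = $9,239.6884
Total = $9,239.6884 + $269 = $9,508.6884

$9,508.69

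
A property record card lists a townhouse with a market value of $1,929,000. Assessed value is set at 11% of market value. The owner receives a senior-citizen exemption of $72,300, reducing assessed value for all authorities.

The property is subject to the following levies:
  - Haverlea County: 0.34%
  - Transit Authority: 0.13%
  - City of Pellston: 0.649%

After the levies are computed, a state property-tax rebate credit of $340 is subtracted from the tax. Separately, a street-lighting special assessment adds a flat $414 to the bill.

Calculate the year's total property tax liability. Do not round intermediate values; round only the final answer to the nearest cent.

$1,639.37

Assessed value = $1,929,000 × 0.11 = $212,190
Taxable value = $212,190 − $72,300 = $139,890
Haverlea County: $139,890 × 0.0034 = $475.626
Transit Authority: $139,890 × 0.0013 = $181.857
City of Pellston: $139,890 × 0.00649 = $907.8861
Levies subtotal = $1,565.3691
After credit = $1,565.3691 − $340 = $1,225.3691
Total = $1,225.3691 + $414 = $1,639.3691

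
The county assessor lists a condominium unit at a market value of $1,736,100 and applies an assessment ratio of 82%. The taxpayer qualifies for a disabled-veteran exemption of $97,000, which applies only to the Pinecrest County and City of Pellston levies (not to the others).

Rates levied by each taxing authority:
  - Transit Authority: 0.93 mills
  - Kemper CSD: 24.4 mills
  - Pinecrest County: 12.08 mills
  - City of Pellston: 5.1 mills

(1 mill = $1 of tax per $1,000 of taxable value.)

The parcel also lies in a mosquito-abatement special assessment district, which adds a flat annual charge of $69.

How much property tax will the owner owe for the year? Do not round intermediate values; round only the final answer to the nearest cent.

$58,919.86

Assessed value = $1,736,100 × 0.82 = $1,423,602
Transit Authority: $1,423,602 × 0.00093 = $1,323.94986
Kemper CSD: $1,423,602 × 0.0244 = $34,735.8888
Pinecrest County: ($1,423,602 − $97,000) × 0.01208 = $1,326,602 × 0.01208 = $16,025.35216
City of Pellston: ($1,423,602 − $97,000) × 0.0051 = $1,326,602 × 0.0051 = $6,765.6702
Levies subtotal = $58,850.86102
Total = $58,850.86102 + $69 = $58,919.86102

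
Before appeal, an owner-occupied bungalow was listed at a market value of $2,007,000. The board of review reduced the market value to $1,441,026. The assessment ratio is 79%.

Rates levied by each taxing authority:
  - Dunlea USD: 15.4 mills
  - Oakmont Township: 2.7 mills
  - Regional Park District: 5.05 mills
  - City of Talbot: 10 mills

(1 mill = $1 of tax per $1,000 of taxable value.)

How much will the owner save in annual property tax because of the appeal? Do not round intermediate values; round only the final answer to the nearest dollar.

Old assessed value = $2,007,000 × 0.79 = $1,585,530
New assessed value = $1,441,026 × 0.79 = $1,138,410.54
Combined rate = 0.0154 + 0.0027 + 0.00505 + 0.01 = 0.03315
Old tax = $1,585,530 × 0.03315 = $52,560.3195
New tax = $1,138,410.54 × 0.03315 = $37,738.309401
Reduction = $52,560.3195 − $37,738.309401 = $14,822.010099

$14,822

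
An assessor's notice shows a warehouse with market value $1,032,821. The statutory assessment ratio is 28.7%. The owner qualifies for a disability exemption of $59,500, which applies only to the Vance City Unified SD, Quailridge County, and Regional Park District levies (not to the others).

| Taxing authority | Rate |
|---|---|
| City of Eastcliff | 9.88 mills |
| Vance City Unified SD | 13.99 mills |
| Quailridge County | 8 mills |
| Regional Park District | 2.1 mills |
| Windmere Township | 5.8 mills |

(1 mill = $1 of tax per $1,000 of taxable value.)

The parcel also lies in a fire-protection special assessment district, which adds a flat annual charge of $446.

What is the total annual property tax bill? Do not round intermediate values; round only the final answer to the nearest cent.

$10,801.25

Assessed value = $1,032,821 × 0.287 = $296,419.627
City of Eastcliff: $296,419.627 × 0.00988 = $2,928.62591476
Vance City Unified SD: ($296,419.627 − $59,500) × 0.01399 = $236,919.627 × 0.01399 = $3,314.50558173
Quailridge County: ($296,419.627 − $59,500) × 0.008 = $236,919.627 × 0.008 = $1,895.357016
Regional Park District: ($296,419.627 − $59,500) × 0.0021 = $236,919.627 × 0.0021 = $497.5312167
Windmere Township: $296,419.627 × 0.0058 = $1,719.2338366
Levies subtotal = $10,355.25356579
Total = $10,355.25356579 + $446 = $10,801.25356579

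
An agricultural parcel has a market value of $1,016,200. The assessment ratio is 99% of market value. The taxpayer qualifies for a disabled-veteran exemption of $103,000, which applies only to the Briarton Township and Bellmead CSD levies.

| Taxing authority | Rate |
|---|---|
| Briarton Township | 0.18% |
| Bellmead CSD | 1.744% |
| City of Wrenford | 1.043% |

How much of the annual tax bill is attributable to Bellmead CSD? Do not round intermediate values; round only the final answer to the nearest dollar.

Assessed value = $1,016,200 × 0.99 = $1,006,038
Bellmead CSD taxable value = $1,006,038 − $103,000 = $903,038
Bellmead CSD levy = $903,038 × 0.01744 = $15,748.98272

$15,749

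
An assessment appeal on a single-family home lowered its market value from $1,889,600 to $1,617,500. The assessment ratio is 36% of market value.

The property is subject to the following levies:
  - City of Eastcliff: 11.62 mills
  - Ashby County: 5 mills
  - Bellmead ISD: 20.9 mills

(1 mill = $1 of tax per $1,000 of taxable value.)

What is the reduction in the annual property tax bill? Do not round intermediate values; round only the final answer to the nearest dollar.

$3,675

Old assessed value = $1,889,600 × 0.36 = $680,256
New assessed value = $1,617,500 × 0.36 = $582,300
Combined rate = 0.01162 + 0.005 + 0.0209 = 0.03752
Old tax = $680,256 × 0.03752 = $25,523.20512
New tax = $582,300 × 0.03752 = $21,847.896
Reduction = $25,523.20512 − $21,847.896 = $3,675.30912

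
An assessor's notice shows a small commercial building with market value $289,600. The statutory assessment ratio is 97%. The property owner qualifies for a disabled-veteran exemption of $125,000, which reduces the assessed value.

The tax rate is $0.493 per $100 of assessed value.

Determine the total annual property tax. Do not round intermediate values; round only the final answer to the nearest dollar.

Assessed value = $289,600 × 0.97 = $280,912
Taxable value = $280,912 − $125,000 = $155,912
Tax = $155,912 × 0.00493 = $768.64616

$769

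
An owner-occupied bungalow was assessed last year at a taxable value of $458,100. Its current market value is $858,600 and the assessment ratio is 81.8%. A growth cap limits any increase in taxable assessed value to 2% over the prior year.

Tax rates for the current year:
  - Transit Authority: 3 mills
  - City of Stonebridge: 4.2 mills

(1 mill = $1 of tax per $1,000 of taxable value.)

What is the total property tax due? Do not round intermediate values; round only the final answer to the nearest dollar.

$3,364

Uncapped assessed value = $858,600 × 0.818 = $702,334.8
Cap limit = $458,100 × 1.02 = $467,262
Taxable assessed value = min($702,334.8, $467,262) = $467,262 (cap binds)
Transit Authority: $467,262 × 0.003 = $1,401.786
City of Stonebridge: $467,262 × 0.0042 = $1,962.5004
Total = $3,364.2864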